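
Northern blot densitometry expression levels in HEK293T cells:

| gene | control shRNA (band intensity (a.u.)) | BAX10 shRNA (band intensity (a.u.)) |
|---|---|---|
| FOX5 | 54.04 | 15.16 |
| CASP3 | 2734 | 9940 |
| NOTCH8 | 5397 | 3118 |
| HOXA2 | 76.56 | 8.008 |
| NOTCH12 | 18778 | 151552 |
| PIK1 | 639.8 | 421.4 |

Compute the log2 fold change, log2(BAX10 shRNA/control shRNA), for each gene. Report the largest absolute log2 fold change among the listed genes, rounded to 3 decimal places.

3.257

log2(15.16/54.04) = -1.834  (FOX5)
log2(9940/2734) = 1.862  (CASP3)
log2(3118/5397) = -0.792  (NOTCH8)
log2(8.008/76.56) = -3.257  (HOXA2)
log2(151552/18778) = 3.013  (NOTCH12)
log2(421.4/639.8) = -0.602  (PIK1)
The largest magnitude belongs to HOXA2.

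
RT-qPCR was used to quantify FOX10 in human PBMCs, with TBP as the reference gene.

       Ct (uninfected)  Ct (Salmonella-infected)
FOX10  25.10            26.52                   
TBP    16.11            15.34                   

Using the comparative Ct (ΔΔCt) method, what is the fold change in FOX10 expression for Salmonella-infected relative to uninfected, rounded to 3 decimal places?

ΔCt(uninfected) = 25.100 − 16.110 = 8.990
ΔCt(Salmonella-infected) = 26.520 − 15.340 = 11.180
ΔΔCt = 11.180 − 8.990 = 2.190
Fold change = 2^(−2.190) = 0.2192

0.219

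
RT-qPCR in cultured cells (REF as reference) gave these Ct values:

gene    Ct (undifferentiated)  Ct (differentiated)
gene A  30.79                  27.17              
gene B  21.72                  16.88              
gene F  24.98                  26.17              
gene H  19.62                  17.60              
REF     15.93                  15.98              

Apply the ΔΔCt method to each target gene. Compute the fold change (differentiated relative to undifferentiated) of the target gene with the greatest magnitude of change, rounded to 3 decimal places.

29.651

gene A: ΔΔCt = (27.17−15.98) − (30.79−15.93) = 11.19 − 14.86 = -3.67; fold change = 2^3.67 = 12.729
gene B: ΔΔCt = (16.88−15.98) − (21.72−15.93) = 0.90 − 5.79 = -4.89; fold change = 2^4.89 = 29.651
gene F: ΔΔCt = (26.17−15.98) − (24.98−15.93) = 10.19 − 9.05 = 1.14; fold change = 2^-1.14 = 0.454
gene H: ΔΔCt = (17.60−15.98) − (19.62−15.93) = 1.62 − 3.69 = -2.07; fold change = 2^2.07 = 4.199
gene B has the largest |ΔΔCt| = 4.89.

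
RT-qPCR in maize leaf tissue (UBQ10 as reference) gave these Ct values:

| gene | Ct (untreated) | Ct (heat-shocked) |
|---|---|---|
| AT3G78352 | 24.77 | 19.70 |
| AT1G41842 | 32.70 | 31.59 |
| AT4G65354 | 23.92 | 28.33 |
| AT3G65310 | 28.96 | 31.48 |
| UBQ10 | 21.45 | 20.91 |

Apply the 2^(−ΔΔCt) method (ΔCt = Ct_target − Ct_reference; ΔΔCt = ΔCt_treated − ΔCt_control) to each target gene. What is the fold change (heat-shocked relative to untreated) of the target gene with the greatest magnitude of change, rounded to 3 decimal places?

AT3G78352: ΔΔCt = (19.70−20.91) − (24.77−21.45) = -1.21 − 3.32 = -4.53; fold change = 2^4.53 = 23.103
AT1G41842: ΔΔCt = (31.59−20.91) − (32.70−21.45) = 10.68 − 11.25 = -0.57; fold change = 2^0.57 = 1.485
AT4G65354: ΔΔCt = (28.33−20.91) − (23.92−21.45) = 7.42 − 2.47 = 4.95; fold change = 2^-4.95 = 0.032
AT3G65310: ΔΔCt = (31.48−20.91) − (28.96−21.45) = 10.57 − 7.51 = 3.06; fold change = 2^-3.06 = 0.120
AT4G65354 has the largest |ΔΔCt| = 4.95.

0.032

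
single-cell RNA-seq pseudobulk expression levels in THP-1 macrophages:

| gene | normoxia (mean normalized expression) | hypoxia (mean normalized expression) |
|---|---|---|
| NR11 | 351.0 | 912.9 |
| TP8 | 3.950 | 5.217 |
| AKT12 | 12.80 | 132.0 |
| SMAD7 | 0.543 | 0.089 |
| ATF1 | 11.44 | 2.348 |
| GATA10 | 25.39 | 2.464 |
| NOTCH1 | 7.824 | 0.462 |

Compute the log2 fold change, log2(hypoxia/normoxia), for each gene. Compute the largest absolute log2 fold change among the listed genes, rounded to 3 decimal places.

4.082

log2(912.9/351.0) = 1.379  (NR11)
log2(5.217/3.950) = 0.401  (TP8)
log2(132.0/12.80) = 3.366  (AKT12)
log2(0.089/0.543) = -2.609  (SMAD7)
log2(2.348/11.44) = -2.285  (ATF1)
log2(2.464/25.39) = -3.365  (GATA10)
log2(0.462/7.824) = -4.082  (NOTCH1)
The largest magnitude belongs to NOTCH1.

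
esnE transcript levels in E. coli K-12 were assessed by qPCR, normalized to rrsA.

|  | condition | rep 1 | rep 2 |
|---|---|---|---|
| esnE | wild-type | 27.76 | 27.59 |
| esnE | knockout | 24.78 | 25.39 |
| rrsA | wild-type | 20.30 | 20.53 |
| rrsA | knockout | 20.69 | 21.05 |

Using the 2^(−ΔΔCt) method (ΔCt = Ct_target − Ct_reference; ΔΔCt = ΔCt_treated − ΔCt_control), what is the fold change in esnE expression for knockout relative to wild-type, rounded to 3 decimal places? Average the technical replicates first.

Mean Ct: esnE wild-type 27.675; esnE knockout 25.085; rrsA wild-type 20.415; rrsA knockout 20.870
ΔCt(wild-type) = 27.675 − 20.415 = 7.260
ΔCt(knockout) = 25.085 − 20.870 = 4.215
ΔΔCt = 4.215 − 7.260 = -3.045
Fold change = 2^(−(-3.045)) = 2^3.045 = 8.2535

8.253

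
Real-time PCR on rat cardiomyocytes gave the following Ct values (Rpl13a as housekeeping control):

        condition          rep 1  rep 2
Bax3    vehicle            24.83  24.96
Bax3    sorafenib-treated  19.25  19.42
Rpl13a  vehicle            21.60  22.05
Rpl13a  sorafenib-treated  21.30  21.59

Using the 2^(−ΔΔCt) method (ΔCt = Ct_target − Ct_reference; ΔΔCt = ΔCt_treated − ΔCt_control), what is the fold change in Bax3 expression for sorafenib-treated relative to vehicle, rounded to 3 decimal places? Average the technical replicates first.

Mean Ct: Bax3 vehicle 24.895; Bax3 sorafenib-treated 19.335; Rpl13a vehicle 21.825; Rpl13a sorafenib-treated 21.445
ΔCt(vehicle) = 24.895 − 21.825 = 3.070
ΔCt(sorafenib-treated) = 19.335 − 21.445 = -2.110
ΔΔCt = -2.110 − 3.070 = -5.180
Fold change = 2^(−(-5.180)) = 2^5.180 = 36.2523

36.252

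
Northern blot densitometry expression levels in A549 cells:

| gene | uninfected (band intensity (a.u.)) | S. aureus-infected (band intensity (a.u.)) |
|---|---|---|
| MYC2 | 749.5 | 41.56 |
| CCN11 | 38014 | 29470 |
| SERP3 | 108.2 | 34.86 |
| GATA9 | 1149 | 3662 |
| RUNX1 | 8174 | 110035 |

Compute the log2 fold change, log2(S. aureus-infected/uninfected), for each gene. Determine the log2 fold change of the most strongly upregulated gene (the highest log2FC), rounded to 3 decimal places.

3.751

log2(41.56/749.5) = -4.173  (MYC2)
log2(29470/38014) = -0.367  (CCN11)
log2(34.86/108.2) = -1.634  (SERP3)
log2(3662/1149) = 1.672  (GATA9)
log2(110035/8174) = 3.751  (RUNX1)
RUNX1 is most strongly upregulated.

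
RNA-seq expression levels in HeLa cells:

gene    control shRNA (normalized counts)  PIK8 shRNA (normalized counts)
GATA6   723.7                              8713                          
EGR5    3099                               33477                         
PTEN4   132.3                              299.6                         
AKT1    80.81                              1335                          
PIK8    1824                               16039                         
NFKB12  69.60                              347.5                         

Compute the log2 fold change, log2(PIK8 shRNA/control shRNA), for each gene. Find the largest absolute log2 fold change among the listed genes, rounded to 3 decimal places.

log2(8713/723.7) = 3.590  (GATA6)
log2(33477/3099) = 3.433  (EGR5)
log2(299.6/132.3) = 1.179  (PTEN4)
log2(1335/80.81) = 4.046  (AKT1)
log2(16039/1824) = 3.136  (PIK8)
log2(347.5/69.60) = 2.320  (NFKB12)
The largest magnitude belongs to AKT1.

4.046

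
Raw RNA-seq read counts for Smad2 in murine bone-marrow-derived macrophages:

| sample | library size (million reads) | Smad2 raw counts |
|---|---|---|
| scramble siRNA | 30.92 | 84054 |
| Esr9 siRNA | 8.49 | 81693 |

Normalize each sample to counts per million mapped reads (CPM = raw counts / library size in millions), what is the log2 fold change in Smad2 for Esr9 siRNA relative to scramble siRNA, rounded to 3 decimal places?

CPM(scramble siRNA) = 84054 / 30.92 = 2718.4347
CPM(Esr9 siRNA) = 81693 / 8.49 = 9622.2615
Fold change = 9622.2615 / 2718.4347 = 3.53963
log2(3.53963) = 1.8236

1.824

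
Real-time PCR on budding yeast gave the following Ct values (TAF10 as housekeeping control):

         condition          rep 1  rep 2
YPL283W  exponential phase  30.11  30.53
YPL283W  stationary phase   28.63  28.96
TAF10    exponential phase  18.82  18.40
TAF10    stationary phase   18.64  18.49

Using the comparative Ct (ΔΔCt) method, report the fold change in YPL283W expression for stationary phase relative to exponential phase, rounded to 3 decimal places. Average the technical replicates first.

2.789

Mean Ct: YPL283W exponential phase 30.320; YPL283W stationary phase 28.795; TAF10 exponential phase 18.610; TAF10 stationary phase 18.565
ΔCt(exponential phase) = 30.320 − 18.610 = 11.710
ΔCt(stationary phase) = 28.795 − 18.565 = 10.230
ΔΔCt = 10.230 − 11.710 = -1.480
Fold change = 2^(−(-1.480)) = 2^1.480 = 2.7895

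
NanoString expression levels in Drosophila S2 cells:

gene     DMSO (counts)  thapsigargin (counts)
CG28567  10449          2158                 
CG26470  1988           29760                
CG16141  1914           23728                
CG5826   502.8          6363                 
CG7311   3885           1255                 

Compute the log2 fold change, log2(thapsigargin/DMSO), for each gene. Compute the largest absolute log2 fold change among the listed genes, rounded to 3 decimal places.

3.904

log2(2158/10449) = -2.276  (CG28567)
log2(29760/1988) = 3.904  (CG26470)
log2(23728/1914) = 3.632  (CG16141)
log2(6363/502.8) = 3.662  (CG5826)
log2(1255/3885) = -1.630  (CG7311)
The largest magnitude belongs to CG26470.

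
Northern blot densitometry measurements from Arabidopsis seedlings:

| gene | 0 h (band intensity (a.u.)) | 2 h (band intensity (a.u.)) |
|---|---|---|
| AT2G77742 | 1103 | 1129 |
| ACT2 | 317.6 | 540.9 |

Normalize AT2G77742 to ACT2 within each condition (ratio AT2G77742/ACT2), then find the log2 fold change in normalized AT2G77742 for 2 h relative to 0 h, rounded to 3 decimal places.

-0.735

AT2G77742/ACT2 (0 h) = 1103 / 317.6 = 3.4729
AT2G77742/ACT2 (2 h) = 1129 / 540.9 = 2.0873
Fold change = 2.0873 / 3.4729 = 0.6010
log2(0.6010) = -0.7345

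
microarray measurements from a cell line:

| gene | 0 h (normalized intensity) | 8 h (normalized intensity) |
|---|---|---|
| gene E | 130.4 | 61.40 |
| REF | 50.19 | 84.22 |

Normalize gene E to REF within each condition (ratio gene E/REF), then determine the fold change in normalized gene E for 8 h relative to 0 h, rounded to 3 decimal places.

0.281

gene E/REF (0 h) = 130.4 / 50.19 = 2.5981
gene E/REF (8 h) = 61.40 / 84.22 = 0.72904
Fold change = 0.72904 / 2.5981 = 0.2806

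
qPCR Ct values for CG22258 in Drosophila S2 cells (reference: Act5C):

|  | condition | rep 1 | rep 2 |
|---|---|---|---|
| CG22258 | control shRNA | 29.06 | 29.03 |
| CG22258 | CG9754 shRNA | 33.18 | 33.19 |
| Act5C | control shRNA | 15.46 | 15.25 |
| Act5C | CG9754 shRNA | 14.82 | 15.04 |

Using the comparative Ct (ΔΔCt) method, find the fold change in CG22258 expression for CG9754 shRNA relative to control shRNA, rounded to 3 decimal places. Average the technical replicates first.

0.042

Mean Ct: CG22258 control shRNA 29.045; CG22258 CG9754 shRNA 33.185; Act5C control shRNA 15.355; Act5C CG9754 shRNA 14.930
ΔCt(control shRNA) = 29.045 − 15.355 = 13.690
ΔCt(CG9754 shRNA) = 33.185 − 14.930 = 18.255
ΔΔCt = 18.255 − 13.690 = 4.565
Fold change = 2^(−4.565) = 0.0422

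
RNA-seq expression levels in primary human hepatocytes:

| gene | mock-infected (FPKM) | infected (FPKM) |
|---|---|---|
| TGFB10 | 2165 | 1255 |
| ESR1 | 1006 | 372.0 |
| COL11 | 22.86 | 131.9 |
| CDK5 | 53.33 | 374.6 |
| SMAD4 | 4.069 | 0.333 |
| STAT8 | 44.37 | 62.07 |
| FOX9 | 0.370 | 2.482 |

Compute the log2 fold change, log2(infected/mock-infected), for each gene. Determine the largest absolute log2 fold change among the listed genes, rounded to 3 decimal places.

3.611

log2(1255/2165) = -0.787  (TGFB10)
log2(372.0/1006) = -1.435  (ESR1)
log2(131.9/22.86) = 2.529  (COL11)
log2(374.6/53.33) = 2.812  (CDK5)
log2(0.333/4.069) = -3.611  (SMAD4)
log2(62.07/44.37) = 0.484  (STAT8)
log2(2.482/0.370) = 2.746  (FOX9)
The largest magnitude belongs to SMAD4.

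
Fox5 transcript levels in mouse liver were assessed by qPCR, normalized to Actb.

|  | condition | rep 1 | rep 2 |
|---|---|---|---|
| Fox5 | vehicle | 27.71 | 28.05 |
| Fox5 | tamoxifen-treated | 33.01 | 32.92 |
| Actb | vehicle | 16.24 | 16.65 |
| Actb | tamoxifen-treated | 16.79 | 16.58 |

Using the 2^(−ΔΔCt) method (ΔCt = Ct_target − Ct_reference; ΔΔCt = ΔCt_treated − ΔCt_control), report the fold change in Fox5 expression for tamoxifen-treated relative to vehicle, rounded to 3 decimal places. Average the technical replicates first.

Mean Ct: Fox5 vehicle 27.880; Fox5 tamoxifen-treated 32.965; Actb vehicle 16.445; Actb tamoxifen-treated 16.685
ΔCt(vehicle) = 27.880 − 16.445 = 11.435
ΔCt(tamoxifen-treated) = 32.965 − 16.685 = 16.280
ΔΔCt = 16.280 − 11.435 = 4.845
Fold change = 2^(−4.845) = 0.0348

0.035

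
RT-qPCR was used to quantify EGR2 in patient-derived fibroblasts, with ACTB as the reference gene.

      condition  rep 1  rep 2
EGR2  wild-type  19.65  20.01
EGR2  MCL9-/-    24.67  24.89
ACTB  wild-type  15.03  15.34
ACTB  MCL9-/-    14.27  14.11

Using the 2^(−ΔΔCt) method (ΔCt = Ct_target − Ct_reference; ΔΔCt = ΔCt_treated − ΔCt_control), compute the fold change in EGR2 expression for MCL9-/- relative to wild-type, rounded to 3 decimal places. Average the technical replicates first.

Mean Ct: EGR2 wild-type 19.830; EGR2 MCL9-/- 24.780; ACTB wild-type 15.185; ACTB MCL9-/- 14.190
ΔCt(wild-type) = 19.830 − 15.185 = 4.645
ΔCt(MCL9-/-) = 24.780 − 14.190 = 10.590
ΔΔCt = 10.590 − 4.645 = 5.945
Fold change = 2^(−5.945) = 0.0162

0.016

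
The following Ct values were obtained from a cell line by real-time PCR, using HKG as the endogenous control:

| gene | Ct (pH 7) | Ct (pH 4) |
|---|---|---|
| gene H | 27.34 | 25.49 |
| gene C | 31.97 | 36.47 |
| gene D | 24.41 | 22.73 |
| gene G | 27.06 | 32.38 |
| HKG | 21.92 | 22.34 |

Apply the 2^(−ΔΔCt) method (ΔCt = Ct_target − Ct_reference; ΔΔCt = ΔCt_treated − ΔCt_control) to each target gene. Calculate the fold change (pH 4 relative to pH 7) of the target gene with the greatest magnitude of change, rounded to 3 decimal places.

gene H: ΔΔCt = (25.49−22.34) − (27.34−21.92) = 3.15 − 5.42 = -2.27; fold change = 2^2.27 = 4.823
gene C: ΔΔCt = (36.47−22.34) − (31.97−21.92) = 14.13 − 10.05 = 4.08; fold change = 2^-4.08 = 0.059
gene D: ΔΔCt = (22.73−22.34) − (24.41−21.92) = 0.39 − 2.49 = -2.10; fold change = 2^2.10 = 4.287
gene G: ΔΔCt = (32.38−22.34) − (27.06−21.92) = 10.04 − 5.14 = 4.90; fold change = 2^-4.90 = 0.033
gene G has the largest |ΔΔCt| = 4.90.

0.033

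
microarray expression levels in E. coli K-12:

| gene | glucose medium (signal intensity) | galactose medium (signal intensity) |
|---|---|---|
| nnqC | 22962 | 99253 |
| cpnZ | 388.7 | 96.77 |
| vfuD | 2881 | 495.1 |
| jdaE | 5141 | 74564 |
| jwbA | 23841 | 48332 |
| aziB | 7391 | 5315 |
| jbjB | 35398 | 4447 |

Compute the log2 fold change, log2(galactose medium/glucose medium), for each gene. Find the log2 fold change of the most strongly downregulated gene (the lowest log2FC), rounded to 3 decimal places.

-2.993

log2(99253/22962) = 2.112  (nnqC)
log2(96.77/388.7) = -2.006  (cpnZ)
log2(495.1/2881) = -2.541  (vfuD)
log2(74564/5141) = 3.858  (jdaE)
log2(48332/23841) = 1.020  (jwbA)
log2(5315/7391) = -0.476  (aziB)
log2(4447/35398) = -2.993  (jbjB)
jbjB is most strongly downregulated.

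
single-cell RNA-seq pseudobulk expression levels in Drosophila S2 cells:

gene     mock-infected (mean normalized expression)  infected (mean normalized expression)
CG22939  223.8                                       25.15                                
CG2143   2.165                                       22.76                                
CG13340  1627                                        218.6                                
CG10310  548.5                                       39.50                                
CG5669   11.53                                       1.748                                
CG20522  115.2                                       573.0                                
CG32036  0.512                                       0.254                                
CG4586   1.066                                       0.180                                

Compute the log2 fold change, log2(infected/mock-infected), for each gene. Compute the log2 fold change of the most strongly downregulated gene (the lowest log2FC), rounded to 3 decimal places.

log2(25.15/223.8) = -3.154  (CG22939)
log2(22.76/2.165) = 3.394  (CG2143)
log2(218.6/1627) = -2.896  (CG13340)
log2(39.50/548.5) = -3.796  (CG10310)
log2(1.748/11.53) = -2.722  (CG5669)
log2(573.0/115.2) = 2.314  (CG20522)
log2(0.254/0.512) = -1.011  (CG32036)
log2(0.180/1.066) = -2.566  (CG4586)
CG10310 is most strongly downregulated.

-3.796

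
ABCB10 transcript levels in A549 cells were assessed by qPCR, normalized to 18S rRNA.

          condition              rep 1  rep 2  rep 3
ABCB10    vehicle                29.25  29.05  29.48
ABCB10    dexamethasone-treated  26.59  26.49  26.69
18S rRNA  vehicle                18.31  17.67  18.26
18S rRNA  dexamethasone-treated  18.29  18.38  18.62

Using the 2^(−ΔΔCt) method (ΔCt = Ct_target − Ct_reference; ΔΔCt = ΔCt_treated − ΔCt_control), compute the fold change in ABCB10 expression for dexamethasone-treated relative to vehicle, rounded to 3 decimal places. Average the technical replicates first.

8.112

Mean Ct: ABCB10 vehicle 29.260; ABCB10 dexamethasone-treated 26.590; 18S rRNA vehicle 18.080; 18S rRNA dexamethasone-treated 18.430
ΔCt(vehicle) = 29.260 − 18.080 = 11.180
ΔCt(dexamethasone-treated) = 26.590 − 18.430 = 8.160
ΔΔCt = 8.160 − 11.180 = -3.020
Fold change = 2^(−(-3.020)) = 2^3.020 = 8.1117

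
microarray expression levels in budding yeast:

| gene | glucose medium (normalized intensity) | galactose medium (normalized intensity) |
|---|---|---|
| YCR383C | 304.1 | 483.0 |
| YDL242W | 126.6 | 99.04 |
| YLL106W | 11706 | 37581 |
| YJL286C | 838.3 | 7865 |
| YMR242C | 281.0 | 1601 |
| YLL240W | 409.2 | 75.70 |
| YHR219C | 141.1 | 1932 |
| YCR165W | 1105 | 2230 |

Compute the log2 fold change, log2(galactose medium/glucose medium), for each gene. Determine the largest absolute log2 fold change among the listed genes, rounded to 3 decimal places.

3.775

log2(483.0/304.1) = 0.667  (YCR383C)
log2(99.04/126.6) = -0.354  (YDL242W)
log2(37581/11706) = 1.683  (YLL106W)
log2(7865/838.3) = 3.230  (YJL286C)
log2(1601/281.0) = 2.510  (YMR242C)
log2(75.70/409.2) = -2.434  (YLL240W)
log2(1932/141.1) = 3.775  (YHR219C)
log2(2230/1105) = 1.013  (YCR165W)
The largest magnitude belongs to YHR219C.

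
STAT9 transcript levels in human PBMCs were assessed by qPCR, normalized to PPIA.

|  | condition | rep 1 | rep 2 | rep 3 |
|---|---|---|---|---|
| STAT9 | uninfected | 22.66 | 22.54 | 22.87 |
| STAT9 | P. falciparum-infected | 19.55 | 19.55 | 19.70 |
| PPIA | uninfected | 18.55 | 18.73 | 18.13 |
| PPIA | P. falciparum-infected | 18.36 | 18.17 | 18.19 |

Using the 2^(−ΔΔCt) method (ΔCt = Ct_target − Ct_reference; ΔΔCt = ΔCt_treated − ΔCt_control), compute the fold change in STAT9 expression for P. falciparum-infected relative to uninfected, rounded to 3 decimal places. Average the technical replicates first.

7.260

Mean Ct: STAT9 uninfected 22.690; STAT9 P. falciparum-infected 19.600; PPIA uninfected 18.470; PPIA P. falciparum-infected 18.240
ΔCt(uninfected) = 22.690 − 18.470 = 4.220
ΔCt(P. falciparum-infected) = 19.600 − 18.240 = 1.360
ΔΔCt = 1.360 − 4.220 = -2.860
Fold change = 2^(−(-2.860)) = 2^2.860 = 7.2602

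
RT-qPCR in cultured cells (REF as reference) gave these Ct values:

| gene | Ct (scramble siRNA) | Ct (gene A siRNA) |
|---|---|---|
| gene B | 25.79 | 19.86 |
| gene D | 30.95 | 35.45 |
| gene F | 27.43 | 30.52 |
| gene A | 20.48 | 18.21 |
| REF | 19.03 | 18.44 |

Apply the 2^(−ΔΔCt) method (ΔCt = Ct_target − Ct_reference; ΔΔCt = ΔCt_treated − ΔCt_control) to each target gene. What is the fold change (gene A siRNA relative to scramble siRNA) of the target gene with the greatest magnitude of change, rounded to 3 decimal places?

40.504

gene B: ΔΔCt = (19.86−18.44) − (25.79−19.03) = 1.42 − 6.76 = -5.34; fold change = 2^5.34 = 40.504
gene D: ΔΔCt = (35.45−18.44) − (30.95−19.03) = 17.01 − 11.92 = 5.09; fold change = 2^-5.09 = 0.029
gene F: ΔΔCt = (30.52−18.44) − (27.43−19.03) = 12.08 − 8.40 = 3.68; fold change = 2^-3.68 = 0.078
gene A: ΔΔCt = (18.21−18.44) − (20.48−19.03) = -0.23 − 1.45 = -1.68; fold change = 2^1.68 = 3.204
gene B has the largest |ΔΔCt| = 5.34.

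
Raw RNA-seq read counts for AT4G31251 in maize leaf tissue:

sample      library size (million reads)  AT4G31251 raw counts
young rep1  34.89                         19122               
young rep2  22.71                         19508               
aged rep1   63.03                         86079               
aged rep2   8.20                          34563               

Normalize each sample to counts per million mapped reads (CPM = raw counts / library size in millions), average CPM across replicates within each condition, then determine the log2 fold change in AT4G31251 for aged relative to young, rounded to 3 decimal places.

1.988

CPM(young rep1) = 19122 / 34.89 = 548.0653
CPM(young rep2) = 19508 / 22.71 = 859.0048
CPM(aged rep1) = 86079 / 63.03 = 1365.6830
CPM(aged rep2) = 34563 / 8.20 = 4215.0000
mean CPM(young) = 703.5351; mean CPM(aged) = 2790.3415
Fold change = 2790.3415 / 703.5351 = 3.96617
log2(3.96617) = 1.9877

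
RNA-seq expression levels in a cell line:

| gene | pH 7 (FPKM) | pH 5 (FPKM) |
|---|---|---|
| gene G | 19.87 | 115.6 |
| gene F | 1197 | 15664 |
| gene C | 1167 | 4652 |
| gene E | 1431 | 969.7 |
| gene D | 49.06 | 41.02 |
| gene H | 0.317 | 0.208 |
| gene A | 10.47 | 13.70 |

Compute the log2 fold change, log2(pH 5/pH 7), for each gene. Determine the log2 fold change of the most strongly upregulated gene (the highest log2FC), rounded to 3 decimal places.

3.710

log2(115.6/19.87) = 2.540  (gene G)
log2(15664/1197) = 3.710  (gene F)
log2(4652/1167) = 1.995  (gene C)
log2(969.7/1431) = -0.561  (gene E)
log2(41.02/49.06) = -0.258  (gene D)
log2(0.208/0.317) = -0.608  (gene H)
log2(13.70/10.47) = 0.388  (gene A)
gene F is most strongly upregulated.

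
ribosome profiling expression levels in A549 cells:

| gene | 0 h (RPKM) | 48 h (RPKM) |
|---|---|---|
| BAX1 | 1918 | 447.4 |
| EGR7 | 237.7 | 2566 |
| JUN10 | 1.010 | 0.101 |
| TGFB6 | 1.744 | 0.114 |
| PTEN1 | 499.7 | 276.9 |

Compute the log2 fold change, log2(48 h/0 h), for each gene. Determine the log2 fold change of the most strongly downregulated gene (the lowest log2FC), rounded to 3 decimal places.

log2(447.4/1918) = -2.100  (BAX1)
log2(2566/237.7) = 3.432  (EGR7)
log2(0.101/1.010) = -3.322  (JUN10)
log2(0.114/1.744) = -3.935  (TGFB6)
log2(276.9/499.7) = -0.852  (PTEN1)
TGFB6 is most strongly downregulated.

-3.935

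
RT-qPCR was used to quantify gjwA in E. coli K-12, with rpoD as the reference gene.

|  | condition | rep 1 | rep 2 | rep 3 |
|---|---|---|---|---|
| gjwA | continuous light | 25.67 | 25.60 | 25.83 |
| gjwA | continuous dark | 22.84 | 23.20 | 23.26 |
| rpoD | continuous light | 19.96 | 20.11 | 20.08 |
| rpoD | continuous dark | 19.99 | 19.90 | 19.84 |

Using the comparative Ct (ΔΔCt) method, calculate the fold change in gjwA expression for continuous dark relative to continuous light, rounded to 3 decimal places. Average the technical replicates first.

Mean Ct: gjwA continuous light 25.700; gjwA continuous dark 23.100; rpoD continuous light 20.050; rpoD continuous dark 19.910
ΔCt(continuous light) = 25.700 − 20.050 = 5.650
ΔCt(continuous dark) = 23.100 − 19.910 = 3.190
ΔΔCt = 3.190 − 5.650 = -2.460
Fold change = 2^(−(-2.460)) = 2^2.460 = 5.5022

5.502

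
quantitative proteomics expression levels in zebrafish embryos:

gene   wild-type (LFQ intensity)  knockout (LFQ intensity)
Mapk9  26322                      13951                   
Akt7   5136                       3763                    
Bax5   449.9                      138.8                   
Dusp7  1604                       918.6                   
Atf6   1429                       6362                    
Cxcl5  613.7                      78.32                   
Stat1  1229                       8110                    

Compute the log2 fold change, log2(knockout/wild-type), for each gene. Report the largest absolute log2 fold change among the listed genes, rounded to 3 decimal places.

2.970

log2(13951/26322) = -0.916  (Mapk9)
log2(3763/5136) = -0.449  (Akt7)
log2(138.8/449.9) = -1.697  (Bax5)
log2(918.6/1604) = -0.804  (Dusp7)
log2(6362/1429) = 2.154  (Atf6)
log2(78.32/613.7) = -2.970  (Cxcl5)
log2(8110/1229) = 2.722  (Stat1)
The largest magnitude belongs to Cxcl5.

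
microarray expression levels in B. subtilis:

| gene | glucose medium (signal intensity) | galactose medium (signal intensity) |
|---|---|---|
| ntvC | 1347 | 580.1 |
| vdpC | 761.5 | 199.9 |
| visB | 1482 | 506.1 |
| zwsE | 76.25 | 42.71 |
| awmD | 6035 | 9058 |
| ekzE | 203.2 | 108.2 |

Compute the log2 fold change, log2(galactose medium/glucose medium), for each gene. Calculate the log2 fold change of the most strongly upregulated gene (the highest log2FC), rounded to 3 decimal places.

log2(580.1/1347) = -1.215  (ntvC)
log2(199.9/761.5) = -1.930  (vdpC)
log2(506.1/1482) = -1.550  (visB)
log2(42.71/76.25) = -0.836  (zwsE)
log2(9058/6035) = 0.586  (awmD)
log2(108.2/203.2) = -0.909  (ekzE)
awmD is most strongly upregulated.

0.586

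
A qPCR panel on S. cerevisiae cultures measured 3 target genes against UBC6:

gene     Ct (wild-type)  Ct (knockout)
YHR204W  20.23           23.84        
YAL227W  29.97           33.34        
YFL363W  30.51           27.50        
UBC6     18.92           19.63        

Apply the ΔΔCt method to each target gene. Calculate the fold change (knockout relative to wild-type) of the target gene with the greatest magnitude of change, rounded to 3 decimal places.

13.177

YHR204W: ΔΔCt = (23.84−19.63) − (20.23−18.92) = 4.21 − 1.31 = 2.90; fold change = 2^-2.90 = 0.134
YAL227W: ΔΔCt = (33.34−19.63) − (29.97−18.92) = 13.71 − 11.05 = 2.66; fold change = 2^-2.66 = 0.158
YFL363W: ΔΔCt = (27.50−19.63) − (30.51−18.92) = 7.87 − 11.59 = -3.72; fold change = 2^3.72 = 13.177
YFL363W has the largest |ΔΔCt| = 3.72.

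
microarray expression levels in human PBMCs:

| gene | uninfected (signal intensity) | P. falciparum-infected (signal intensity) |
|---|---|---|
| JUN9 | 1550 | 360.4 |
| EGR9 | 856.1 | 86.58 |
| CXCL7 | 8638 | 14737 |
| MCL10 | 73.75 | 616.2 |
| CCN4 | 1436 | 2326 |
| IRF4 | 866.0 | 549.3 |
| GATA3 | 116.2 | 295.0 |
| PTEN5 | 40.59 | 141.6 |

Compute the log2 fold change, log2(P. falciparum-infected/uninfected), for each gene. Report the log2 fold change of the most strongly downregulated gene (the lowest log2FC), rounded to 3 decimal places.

-3.306

log2(360.4/1550) = -2.105  (JUN9)
log2(86.58/856.1) = -3.306  (EGR9)
log2(14737/8638) = 0.771  (CXCL7)
log2(616.2/73.75) = 3.063  (MCL10)
log2(2326/1436) = 0.696  (CCN4)
log2(549.3/866.0) = -0.657  (IRF4)
log2(295.0/116.2) = 1.344  (GATA3)
log2(141.6/40.59) = 1.803  (PTEN5)
EGR9 is most strongly downregulated.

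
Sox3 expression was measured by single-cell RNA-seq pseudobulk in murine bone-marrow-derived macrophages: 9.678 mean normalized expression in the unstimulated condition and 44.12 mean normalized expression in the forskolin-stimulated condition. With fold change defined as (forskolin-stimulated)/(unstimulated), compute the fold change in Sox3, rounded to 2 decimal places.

4.56

Fold change = 44.12 / 9.678 = 4.559
Sox3 is upregulated.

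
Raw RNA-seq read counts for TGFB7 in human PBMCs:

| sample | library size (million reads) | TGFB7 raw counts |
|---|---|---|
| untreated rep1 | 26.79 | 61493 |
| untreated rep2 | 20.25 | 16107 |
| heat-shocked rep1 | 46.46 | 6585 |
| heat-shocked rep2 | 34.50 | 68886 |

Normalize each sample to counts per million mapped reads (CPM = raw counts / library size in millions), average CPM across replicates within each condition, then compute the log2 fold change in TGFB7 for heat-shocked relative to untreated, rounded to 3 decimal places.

-0.531

CPM(untreated rep1) = 61493 / 26.79 = 2295.3714
CPM(untreated rep2) = 16107 / 20.25 = 795.4074
CPM(heat-shocked rep1) = 6585 / 46.46 = 141.7348
CPM(heat-shocked rep2) = 68886 / 34.50 = 1996.6957
mean CPM(untreated) = 1545.3894; mean CPM(heat-shocked) = 1069.2152
Fold change = 1069.2152 / 1545.3894 = 0.69187
log2(0.69187) = -0.5314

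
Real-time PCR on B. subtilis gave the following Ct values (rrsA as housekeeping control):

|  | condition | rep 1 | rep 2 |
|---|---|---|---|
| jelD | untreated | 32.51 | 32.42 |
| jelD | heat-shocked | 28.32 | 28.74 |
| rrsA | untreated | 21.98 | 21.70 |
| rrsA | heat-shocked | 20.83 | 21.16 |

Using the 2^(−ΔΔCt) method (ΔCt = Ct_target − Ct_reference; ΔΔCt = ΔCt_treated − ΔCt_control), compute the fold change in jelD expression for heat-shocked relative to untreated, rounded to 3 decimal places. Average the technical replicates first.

Mean Ct: jelD untreated 32.465; jelD heat-shocked 28.530; rrsA untreated 21.840; rrsA heat-shocked 20.995
ΔCt(untreated) = 32.465 − 21.840 = 10.625
ΔCt(heat-shocked) = 28.530 − 20.995 = 7.535
ΔΔCt = 7.535 − 10.625 = -3.090
Fold change = 2^(−(-3.090)) = 2^3.090 = 8.5150

8.515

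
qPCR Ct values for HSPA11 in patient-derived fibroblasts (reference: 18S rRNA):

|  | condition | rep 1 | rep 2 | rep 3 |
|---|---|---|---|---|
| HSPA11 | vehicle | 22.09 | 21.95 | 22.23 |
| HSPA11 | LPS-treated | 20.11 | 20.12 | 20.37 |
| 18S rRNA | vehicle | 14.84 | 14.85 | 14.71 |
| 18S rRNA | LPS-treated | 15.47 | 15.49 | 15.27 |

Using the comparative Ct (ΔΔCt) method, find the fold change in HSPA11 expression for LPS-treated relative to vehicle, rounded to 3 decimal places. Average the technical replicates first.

Mean Ct: HSPA11 vehicle 22.090; HSPA11 LPS-treated 20.200; 18S rRNA vehicle 14.800; 18S rRNA LPS-treated 15.410
ΔCt(vehicle) = 22.090 − 14.800 = 7.290
ΔCt(LPS-treated) = 20.200 − 15.410 = 4.790
ΔΔCt = 4.790 − 7.290 = -2.500
Fold change = 2^(−(-2.500)) = 2^2.500 = 5.6569

5.657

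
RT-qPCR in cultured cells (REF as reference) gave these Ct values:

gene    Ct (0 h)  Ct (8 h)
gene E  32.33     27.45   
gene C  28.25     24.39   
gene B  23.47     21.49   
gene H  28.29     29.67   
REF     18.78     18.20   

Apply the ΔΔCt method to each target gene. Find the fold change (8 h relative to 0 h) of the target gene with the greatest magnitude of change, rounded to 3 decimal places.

gene E: ΔΔCt = (27.45−18.20) − (32.33−18.78) = 9.25 − 13.55 = -4.30; fold change = 2^4.30 = 19.698
gene C: ΔΔCt = (24.39−18.20) − (28.25−18.78) = 6.19 − 9.47 = -3.28; fold change = 2^3.28 = 9.714
gene B: ΔΔCt = (21.49−18.20) − (23.47−18.78) = 3.29 − 4.69 = -1.40; fold change = 2^1.40 = 2.639
gene H: ΔΔCt = (29.67−18.20) − (28.29−18.78) = 11.47 − 9.51 = 1.96; fold change = 2^-1.96 = 0.257
gene E has the largest |ΔΔCt| = 4.30.

19.698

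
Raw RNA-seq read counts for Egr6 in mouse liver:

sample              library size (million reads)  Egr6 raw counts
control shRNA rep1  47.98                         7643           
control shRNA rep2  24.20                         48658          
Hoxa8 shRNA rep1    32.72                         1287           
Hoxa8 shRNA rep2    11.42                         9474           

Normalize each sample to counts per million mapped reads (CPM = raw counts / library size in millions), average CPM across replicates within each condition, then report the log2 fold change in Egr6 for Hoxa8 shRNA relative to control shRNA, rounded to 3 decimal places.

-1.320

CPM(control shRNA rep1) = 7643 / 47.98 = 159.2955
CPM(control shRNA rep2) = 48658 / 24.20 = 2010.6612
CPM(Hoxa8 shRNA rep1) = 1287 / 32.72 = 39.3337
CPM(Hoxa8 shRNA rep2) = 9474 / 11.42 = 829.5972
mean CPM(control shRNA) = 1084.9783; mean CPM(Hoxa8 shRNA) = 434.4655
Fold change = 434.4655 / 1084.9783 = 0.40044
log2(0.40044) = -1.3204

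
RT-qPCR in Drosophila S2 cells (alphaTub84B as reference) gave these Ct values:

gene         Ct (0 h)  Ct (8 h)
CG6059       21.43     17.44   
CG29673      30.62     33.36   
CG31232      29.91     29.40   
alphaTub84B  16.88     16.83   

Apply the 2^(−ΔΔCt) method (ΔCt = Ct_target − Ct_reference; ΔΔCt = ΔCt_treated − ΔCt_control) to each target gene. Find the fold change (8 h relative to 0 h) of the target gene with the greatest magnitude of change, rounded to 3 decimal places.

CG6059: ΔΔCt = (17.44−16.83) − (21.43−16.88) = 0.61 − 4.55 = -3.94; fold change = 2^3.94 = 15.348
CG29673: ΔΔCt = (33.36−16.83) − (30.62−16.88) = 16.53 − 13.74 = 2.79; fold change = 2^-2.79 = 0.145
CG31232: ΔΔCt = (29.40−16.83) − (29.91−16.88) = 12.57 − 13.03 = -0.46; fold change = 2^0.46 = 1.376
CG6059 has the largest |ΔΔCt| = 3.94.

15.348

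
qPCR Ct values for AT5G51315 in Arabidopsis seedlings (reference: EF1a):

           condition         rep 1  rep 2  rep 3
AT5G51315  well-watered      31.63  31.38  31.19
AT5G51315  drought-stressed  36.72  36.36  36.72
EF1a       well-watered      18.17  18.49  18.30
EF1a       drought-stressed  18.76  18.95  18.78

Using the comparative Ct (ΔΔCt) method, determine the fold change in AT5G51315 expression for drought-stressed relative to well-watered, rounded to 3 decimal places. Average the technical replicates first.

0.039

Mean Ct: AT5G51315 well-watered 31.400; AT5G51315 drought-stressed 36.600; EF1a well-watered 18.320; EF1a drought-stressed 18.830
ΔCt(well-watered) = 31.400 − 18.320 = 13.080
ΔCt(drought-stressed) = 36.600 − 18.830 = 17.770
ΔΔCt = 17.770 − 13.080 = 4.690
Fold change = 2^(−4.690) = 0.0387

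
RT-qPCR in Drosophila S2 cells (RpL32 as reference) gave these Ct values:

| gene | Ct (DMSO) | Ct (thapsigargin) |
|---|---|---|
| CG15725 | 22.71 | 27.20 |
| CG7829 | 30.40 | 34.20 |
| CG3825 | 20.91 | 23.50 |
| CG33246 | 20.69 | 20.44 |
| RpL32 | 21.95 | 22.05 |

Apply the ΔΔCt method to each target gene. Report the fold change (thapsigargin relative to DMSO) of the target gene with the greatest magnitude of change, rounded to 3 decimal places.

CG15725: ΔΔCt = (27.20−22.05) − (22.71−21.95) = 5.15 − 0.76 = 4.39; fold change = 2^-4.39 = 0.048
CG7829: ΔΔCt = (34.20−22.05) − (30.40−21.95) = 12.15 − 8.45 = 3.70; fold change = 2^-3.70 = 0.077
CG3825: ΔΔCt = (23.50−22.05) − (20.91−21.95) = 1.45 − (-1.04) = 2.49; fold change = 2^-2.49 = 0.178
CG33246: ΔΔCt = (20.44−22.05) − (20.69−21.95) = -1.61 − (-1.26) = -0.35; fold change = 2^0.35 = 1.275
CG15725 has the largest |ΔΔCt| = 4.39.

0.048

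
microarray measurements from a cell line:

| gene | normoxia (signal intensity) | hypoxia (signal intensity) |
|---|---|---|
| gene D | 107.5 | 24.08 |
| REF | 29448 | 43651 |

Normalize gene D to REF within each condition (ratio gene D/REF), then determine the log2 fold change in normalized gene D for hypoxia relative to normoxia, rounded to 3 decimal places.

-2.726

gene D/REF (normoxia) = 107.5 / 29448 = 0.0036505
gene D/REF (hypoxia) = 24.08 / 43651 = 0.00055165
Fold change = 0.00055165 / 0.0036505 = 0.1511
log2(0.1511) = -2.7263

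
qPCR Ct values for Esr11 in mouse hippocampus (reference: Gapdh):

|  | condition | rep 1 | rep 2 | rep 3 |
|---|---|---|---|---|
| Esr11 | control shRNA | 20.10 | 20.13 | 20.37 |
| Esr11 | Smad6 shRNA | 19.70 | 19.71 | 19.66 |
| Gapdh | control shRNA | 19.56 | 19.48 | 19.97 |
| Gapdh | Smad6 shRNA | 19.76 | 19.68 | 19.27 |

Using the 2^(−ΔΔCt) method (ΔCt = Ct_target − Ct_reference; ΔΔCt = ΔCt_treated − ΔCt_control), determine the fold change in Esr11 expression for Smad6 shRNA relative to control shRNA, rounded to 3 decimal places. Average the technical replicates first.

1.329

Mean Ct: Esr11 control shRNA 20.200; Esr11 Smad6 shRNA 19.690; Gapdh control shRNA 19.670; Gapdh Smad6 shRNA 19.570
ΔCt(control shRNA) = 20.200 − 19.670 = 0.530
ΔCt(Smad6 shRNA) = 19.690 − 19.570 = 0.120
ΔΔCt = 0.120 − 0.530 = -0.410
Fold change = 2^(−(-0.410)) = 2^0.410 = 1.3287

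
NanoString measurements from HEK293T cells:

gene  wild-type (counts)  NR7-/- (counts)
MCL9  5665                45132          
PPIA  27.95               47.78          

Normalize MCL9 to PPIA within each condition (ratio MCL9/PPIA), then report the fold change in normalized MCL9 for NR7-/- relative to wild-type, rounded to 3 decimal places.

4.660

MCL9/PPIA (wild-type) = 5665 / 27.95 = 202.68
MCL9/PPIA (NR7-/-) = 45132 / 47.78 = 944.58
Fold change = 944.58 / 202.68 = 4.6604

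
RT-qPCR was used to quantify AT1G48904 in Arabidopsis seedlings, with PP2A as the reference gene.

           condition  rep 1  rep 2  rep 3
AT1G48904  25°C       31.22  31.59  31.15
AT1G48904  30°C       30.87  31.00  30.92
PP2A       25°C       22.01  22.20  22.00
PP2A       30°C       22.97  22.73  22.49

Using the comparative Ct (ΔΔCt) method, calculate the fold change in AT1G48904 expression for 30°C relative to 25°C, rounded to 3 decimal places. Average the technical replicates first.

2.071

Mean Ct: AT1G48904 25°C 31.320; AT1G48904 30°C 30.930; PP2A 25°C 22.070; PP2A 30°C 22.730
ΔCt(25°C) = 31.320 − 22.070 = 9.250
ΔCt(30°C) = 30.930 − 22.730 = 8.200
ΔΔCt = 8.200 − 9.250 = -1.050
Fold change = 2^(−(-1.050)) = 2^1.050 = 2.0705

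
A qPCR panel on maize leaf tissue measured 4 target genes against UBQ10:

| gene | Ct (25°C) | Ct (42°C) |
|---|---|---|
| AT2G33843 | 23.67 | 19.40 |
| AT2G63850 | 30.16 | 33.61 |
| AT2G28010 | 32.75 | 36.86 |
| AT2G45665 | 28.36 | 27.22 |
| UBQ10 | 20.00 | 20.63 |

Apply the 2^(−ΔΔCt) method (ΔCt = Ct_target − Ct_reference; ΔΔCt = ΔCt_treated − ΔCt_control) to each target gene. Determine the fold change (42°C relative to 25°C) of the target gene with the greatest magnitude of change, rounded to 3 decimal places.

AT2G33843: ΔΔCt = (19.40−20.63) − (23.67−20.00) = -1.23 − 3.67 = -4.90; fold change = 2^4.90 = 29.857
AT2G63850: ΔΔCt = (33.61−20.63) − (30.16−20.00) = 12.98 − 10.16 = 2.82; fold change = 2^-2.82 = 0.142
AT2G28010: ΔΔCt = (36.86−20.63) − (32.75−20.00) = 16.23 − 12.75 = 3.48; fold change = 2^-3.48 = 0.090
AT2G45665: ΔΔCt = (27.22−20.63) − (28.36−20.00) = 6.59 − 8.36 = -1.77; fold change = 2^1.77 = 3.411
AT2G33843 has the largest |ΔΔCt| = 4.90.

29.857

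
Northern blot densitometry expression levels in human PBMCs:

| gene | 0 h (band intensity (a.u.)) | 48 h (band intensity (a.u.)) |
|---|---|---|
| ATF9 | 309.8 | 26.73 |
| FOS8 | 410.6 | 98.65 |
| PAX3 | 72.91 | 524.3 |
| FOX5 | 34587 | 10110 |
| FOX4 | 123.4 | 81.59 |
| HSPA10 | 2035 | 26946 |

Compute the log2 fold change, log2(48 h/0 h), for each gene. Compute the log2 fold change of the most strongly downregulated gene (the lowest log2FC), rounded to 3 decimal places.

-3.535

log2(26.73/309.8) = -3.535  (ATF9)
log2(98.65/410.6) = -2.057  (FOS8)
log2(524.3/72.91) = 2.846  (PAX3)
log2(10110/34587) = -1.774  (FOX5)
log2(81.59/123.4) = -0.597  (FOX4)
log2(26946/2035) = 3.727  (HSPA10)
ATF9 is most strongly downregulated.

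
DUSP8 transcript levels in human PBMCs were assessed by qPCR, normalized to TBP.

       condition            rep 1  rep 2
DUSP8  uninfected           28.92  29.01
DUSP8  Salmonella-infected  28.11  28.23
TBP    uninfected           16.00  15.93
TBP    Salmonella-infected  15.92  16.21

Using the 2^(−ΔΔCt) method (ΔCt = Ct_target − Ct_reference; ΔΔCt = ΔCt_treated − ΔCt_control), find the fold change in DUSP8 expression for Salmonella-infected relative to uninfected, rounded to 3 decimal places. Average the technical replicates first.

1.860

Mean Ct: DUSP8 uninfected 28.965; DUSP8 Salmonella-infected 28.170; TBP uninfected 15.965; TBP Salmonella-infected 16.065
ΔCt(uninfected) = 28.965 − 15.965 = 13.000
ΔCt(Salmonella-infected) = 28.170 − 16.065 = 12.105
ΔΔCt = 12.105 − 13.000 = -0.895
Fold change = 2^(−(-0.895)) = 2^0.895 = 1.8596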